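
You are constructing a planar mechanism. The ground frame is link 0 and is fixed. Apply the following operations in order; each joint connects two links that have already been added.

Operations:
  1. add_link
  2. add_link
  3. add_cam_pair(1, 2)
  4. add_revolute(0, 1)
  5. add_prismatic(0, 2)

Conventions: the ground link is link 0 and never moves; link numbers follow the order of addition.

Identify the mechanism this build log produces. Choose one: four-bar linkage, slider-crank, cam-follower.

links: 3 (incl. ground); joints: 1 revolute, 1 prismatic, 1 higher (cam) pair, forming one closed loop
3 links, revolute + prismatic + higher pair in one loop → cam-follower

cam-follower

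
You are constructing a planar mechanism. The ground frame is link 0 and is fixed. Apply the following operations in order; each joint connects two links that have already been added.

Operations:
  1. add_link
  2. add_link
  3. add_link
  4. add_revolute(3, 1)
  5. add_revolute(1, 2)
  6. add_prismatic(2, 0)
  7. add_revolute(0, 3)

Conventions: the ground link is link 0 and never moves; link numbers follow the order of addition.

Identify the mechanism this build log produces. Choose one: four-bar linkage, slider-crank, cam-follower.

links: 4 (incl. ground); joints: 3 revolute, 1 prismatic, 0 higher (cam) pair, forming one closed loop
4 links, 3 revolutes + 1 prismatic in one loop → slider-crank

slider-crank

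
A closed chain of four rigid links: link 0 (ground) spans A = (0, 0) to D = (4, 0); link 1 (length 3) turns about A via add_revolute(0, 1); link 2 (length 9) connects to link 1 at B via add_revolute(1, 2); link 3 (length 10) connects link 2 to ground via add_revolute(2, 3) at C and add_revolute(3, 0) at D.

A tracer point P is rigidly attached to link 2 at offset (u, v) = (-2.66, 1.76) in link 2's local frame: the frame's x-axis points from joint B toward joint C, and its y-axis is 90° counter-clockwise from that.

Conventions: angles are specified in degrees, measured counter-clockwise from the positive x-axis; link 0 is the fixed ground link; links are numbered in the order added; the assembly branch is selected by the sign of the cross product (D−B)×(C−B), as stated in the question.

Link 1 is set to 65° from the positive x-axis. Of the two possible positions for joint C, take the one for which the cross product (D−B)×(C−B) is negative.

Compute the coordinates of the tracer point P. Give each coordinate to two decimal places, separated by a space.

A=(0,0), D=(4.00,0)
B = A + 3.00·(cos65°, sin65°) = (1.2679, 2.7189)
|BD| = 3.8545
circle(B,9.00) ∩ circle(D,10.00): a=-0.5374, h=8.9839
  candidates: C₊=(7.2241,9.4660) cross=34.629; C₋=(-5.4502,-3.2700) cross=-34.629
  branch - wants cross < 0 → take C=(-5.4502,-3.2700) (cross=-34.629)
ex = (C−B)/|BC| = (-0.7465,-0.6654); ey = (0.6654,-0.7465)
P = B + -2.66·ex + 1.76·ey = (4.4246,3.1752)

4.42 3.18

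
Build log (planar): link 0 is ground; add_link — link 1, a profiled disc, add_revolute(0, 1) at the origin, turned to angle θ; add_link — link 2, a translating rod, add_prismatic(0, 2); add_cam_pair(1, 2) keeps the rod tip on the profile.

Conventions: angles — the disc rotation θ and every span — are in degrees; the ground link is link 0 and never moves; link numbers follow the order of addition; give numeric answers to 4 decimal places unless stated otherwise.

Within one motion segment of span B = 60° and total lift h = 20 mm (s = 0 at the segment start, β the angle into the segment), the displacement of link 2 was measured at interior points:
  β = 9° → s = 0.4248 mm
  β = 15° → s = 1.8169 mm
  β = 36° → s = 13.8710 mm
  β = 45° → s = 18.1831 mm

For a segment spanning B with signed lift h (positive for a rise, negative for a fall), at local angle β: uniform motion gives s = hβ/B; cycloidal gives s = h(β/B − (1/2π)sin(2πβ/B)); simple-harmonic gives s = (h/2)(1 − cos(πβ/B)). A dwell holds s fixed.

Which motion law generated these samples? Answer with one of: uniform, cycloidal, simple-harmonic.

candidates at β/B = r: uniform s = h·r (linear in β); cycloidal s = h·(r − sin(2πr)/(2π)); simple-harmonic s = (h/2)(1 − cos(πr))
β=9°: printed 0.4248 | uniform 3.0000, cycloidal 0.4248, simple-harmonic 1.0899
β=15°: printed 1.8169 | uniform 5.0000, cycloidal 1.8169, simple-harmonic 2.9289
β=36°: printed 13.8710 | uniform 12.0000, cycloidal 13.8710, simple-harmonic 13.0902
β=45°: printed 18.1831 | uniform 15.0000, cycloidal 18.1831, simple-harmonic 17.0711
only one law matches every sample → cycloidal

cycloidal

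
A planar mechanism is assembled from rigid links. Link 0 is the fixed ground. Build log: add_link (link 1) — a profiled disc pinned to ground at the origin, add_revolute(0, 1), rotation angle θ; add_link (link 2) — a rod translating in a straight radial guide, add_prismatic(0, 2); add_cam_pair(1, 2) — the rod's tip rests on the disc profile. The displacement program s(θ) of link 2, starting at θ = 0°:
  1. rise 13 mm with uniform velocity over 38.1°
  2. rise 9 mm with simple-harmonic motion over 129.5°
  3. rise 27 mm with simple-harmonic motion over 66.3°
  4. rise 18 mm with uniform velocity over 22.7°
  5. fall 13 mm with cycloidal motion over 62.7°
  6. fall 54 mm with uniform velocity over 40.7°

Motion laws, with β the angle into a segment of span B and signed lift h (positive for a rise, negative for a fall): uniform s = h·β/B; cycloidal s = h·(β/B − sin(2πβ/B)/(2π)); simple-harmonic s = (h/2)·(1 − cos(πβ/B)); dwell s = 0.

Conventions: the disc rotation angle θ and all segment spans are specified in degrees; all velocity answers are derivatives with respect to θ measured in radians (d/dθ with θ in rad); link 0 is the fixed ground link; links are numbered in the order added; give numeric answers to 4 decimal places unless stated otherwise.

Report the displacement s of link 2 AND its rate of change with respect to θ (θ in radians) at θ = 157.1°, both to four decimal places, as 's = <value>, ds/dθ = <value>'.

seg 1 [0°–38.1°] uniform, h=13: full span → s += 13 → s = 13.0000
seg 2 [38.1°–167.6°] simple-harmonic, h=9: θ=157.1° here. β=119, B=129.5. 9/2·(1 − cos(π·0.9189)) = 8.8548 → s = 21.8548
velocity in seg [38.1°–167.6°] (simple-harmonic), θ in radians: β = 119° = 2.0769 rad, B = 129.5° = 2.2602 rad; ds/dθ = (πh/(2B)) sin(πβ/B) = (π·9/(2·2.2602)) sin(π·0.9189) = 1.576079 mm/rad

s = 21.8548, ds/dθ = 1.5761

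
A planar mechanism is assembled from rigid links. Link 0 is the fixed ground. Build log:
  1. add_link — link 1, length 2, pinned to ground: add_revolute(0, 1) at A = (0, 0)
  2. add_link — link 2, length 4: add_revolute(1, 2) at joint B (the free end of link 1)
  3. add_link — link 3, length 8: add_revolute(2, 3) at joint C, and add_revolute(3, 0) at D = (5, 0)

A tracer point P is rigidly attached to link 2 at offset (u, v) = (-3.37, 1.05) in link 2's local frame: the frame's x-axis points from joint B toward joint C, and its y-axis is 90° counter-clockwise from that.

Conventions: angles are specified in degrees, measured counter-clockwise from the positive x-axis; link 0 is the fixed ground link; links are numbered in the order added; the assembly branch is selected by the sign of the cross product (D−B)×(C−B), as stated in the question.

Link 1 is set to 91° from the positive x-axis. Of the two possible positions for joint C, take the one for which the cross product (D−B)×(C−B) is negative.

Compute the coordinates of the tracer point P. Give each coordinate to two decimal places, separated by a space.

A=(0,0), D=(5.00,0)
B = A + 2.00·(cos91°, sin91°) = (-0.0349, 1.9997)
|BD| = 5.4175
circle(B,4.00) ∩ circle(D,8.00): a=-1.7214, h=3.6107
  candidates: C₊=(-0.3019,5.9908) cross=19.561; C₋=(-2.9675,-0.7206) cross=-19.561
  branch - wants cross < 0 → take C=(-2.9675,-0.7206) (cross=-19.561)
ex = (C−B)/|BC| = (-0.7331,-0.6801); ey = (0.6801,-0.7331)
P = B + -3.37·ex + 1.05·ey = (3.1499,3.5217)

3.15 3.52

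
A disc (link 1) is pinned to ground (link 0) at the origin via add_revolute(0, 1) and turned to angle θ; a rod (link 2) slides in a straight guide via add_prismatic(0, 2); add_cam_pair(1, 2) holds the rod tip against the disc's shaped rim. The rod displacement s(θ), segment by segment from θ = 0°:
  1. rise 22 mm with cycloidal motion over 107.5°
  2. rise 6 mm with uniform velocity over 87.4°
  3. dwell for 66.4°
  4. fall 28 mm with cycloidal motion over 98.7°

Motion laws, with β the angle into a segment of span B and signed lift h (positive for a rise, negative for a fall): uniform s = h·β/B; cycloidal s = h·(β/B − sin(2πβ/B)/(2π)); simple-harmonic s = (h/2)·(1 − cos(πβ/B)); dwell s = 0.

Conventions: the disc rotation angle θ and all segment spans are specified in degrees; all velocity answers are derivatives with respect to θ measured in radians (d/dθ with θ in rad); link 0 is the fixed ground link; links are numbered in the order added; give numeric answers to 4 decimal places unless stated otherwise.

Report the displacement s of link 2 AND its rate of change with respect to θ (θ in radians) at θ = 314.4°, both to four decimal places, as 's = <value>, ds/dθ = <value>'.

segment 1 (0° to 107.5°, cycloidal, h = 22) is passed completely: s = 0.0000 + (22) = 22.0000
segment 2 (107.5° to 194.9°, uniform, h = 6) is passed completely: s = 22.0000 + (6) = 28.0000
segment 3 (194.9° to 261.3°, dwell): s unchanged at 28.0000
θ = 314.4° falls in segment 4 (261.3° to 360°, cycloidal, h = -28): β = 314.4 − 261.3 = 53.1°, B = 98.7°; Δs = -28·(0.5380 − sin(2π·0.5380)/(2π)) = -16.1176; s = 28.0000 − 16.1176 = 11.8824
velocity in seg [261.3°–360°] (cycloidal), θ in radians: β = 53.1° = 0.9268 rad, B = 98.7° = 1.7226 rad; ds/dθ = (h/B)(1 − cos(2πβ/B)) = ((-28)/1.7226)(1 − cos(2π·0.5380)) = -32.047289 mm/rad

s = 11.8824, ds/dθ = -32.0473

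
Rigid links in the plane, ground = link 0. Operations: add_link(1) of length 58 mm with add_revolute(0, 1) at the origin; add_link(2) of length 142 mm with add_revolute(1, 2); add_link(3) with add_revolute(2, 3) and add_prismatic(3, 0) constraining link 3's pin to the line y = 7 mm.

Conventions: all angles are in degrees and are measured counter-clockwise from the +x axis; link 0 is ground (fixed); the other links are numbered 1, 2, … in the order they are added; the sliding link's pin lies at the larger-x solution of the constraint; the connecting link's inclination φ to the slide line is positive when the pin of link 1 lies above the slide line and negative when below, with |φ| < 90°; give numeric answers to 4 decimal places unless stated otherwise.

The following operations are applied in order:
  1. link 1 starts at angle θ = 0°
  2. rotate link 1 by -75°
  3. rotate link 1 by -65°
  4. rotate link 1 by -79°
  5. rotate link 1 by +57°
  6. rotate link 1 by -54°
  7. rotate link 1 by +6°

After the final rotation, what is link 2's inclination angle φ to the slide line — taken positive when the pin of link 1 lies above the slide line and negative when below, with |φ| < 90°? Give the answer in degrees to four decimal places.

geometry: r = 58 mm, L = 142 mm, e = 7 mm; θ starts at 0°
rotate link 1 by -75°: θ ← 0° -75° = -75°
rotate link 1 by -65°: θ ← -75° -65° = -140°
rotate link 1 by -79°: θ ← -140° -79° = -219°
rotate link 1 by +57°: θ ← -219° +57° = -162°
rotate link 1 by -54°: θ ← -162° -54° = -216°
rotate link 1 by +6°: θ ← -216° +6° = -210°
h = r sin θ − e = 29.000000 − 7 = 22.000000
sin φ = h / L = 22.000000 / 142 = 0.15492958
φ = arcsin(0.15492958) = 8.912712°

8.9127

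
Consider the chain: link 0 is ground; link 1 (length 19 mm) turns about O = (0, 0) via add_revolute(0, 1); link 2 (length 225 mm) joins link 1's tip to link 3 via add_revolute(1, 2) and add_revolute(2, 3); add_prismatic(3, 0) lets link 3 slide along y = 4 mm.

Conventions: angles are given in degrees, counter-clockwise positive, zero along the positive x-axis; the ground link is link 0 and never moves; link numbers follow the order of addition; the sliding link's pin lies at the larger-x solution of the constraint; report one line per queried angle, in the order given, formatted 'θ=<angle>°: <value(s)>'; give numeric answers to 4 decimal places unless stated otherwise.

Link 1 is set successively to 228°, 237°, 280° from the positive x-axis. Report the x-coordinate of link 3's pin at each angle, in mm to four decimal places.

geometry: r = 19 mm, L = 225 mm, e = 4 mm
θ=228°: crank pin P = (r cos θ, r sin θ) = (-12.713482, -14.119752)
θ=228°: h = r sin θ − e = -14.119752 − 4 = -18.119752
θ=228°: x = r cos θ + √(L² − h²) = -12.713482 + 224.269201 = 211.555720
θ=237°: crank pin P = (r cos θ, r sin θ) = (-10.348142, -15.934741)
θ=237°: h = r sin θ − e = -15.934741 − 4 = -19.934741
θ=237°: x = r cos θ + √(L² − h²) = -10.348142 + 224.115163 = 213.767021
θ=280°: crank pin P = (r cos θ, r sin θ) = (3.299315, -18.711347)
θ=280°: h = r sin θ − e = -18.711347 − 4 = -22.711347
θ=280°: x = r cos θ + √(L² − h²) = 3.299315 + 223.850831 = 227.150147

θ=228°: 211.5557
θ=237°: 213.7670
θ=280°: 227.1501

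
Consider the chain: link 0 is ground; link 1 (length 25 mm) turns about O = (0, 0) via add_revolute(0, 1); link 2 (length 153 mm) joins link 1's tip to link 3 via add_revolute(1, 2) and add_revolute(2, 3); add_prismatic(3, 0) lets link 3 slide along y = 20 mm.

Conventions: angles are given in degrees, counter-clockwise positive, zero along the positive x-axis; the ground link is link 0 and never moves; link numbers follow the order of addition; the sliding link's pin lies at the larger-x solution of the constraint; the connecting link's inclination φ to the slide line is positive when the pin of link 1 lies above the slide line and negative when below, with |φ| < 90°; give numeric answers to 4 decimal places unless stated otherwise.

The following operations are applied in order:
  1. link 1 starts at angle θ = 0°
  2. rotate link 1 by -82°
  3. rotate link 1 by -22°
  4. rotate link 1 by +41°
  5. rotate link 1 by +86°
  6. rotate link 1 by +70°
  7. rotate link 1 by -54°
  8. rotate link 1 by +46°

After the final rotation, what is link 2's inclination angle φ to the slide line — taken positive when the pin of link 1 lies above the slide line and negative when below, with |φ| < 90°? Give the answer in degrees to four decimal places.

geometry: r = 25 mm, L = 153 mm, e = 20 mm; θ starts at 0°
rotate link 1 by -82°: θ ← 0° -82° = -82°
rotate link 1 by -22°: θ ← -82° -22° = -104°
rotate link 1 by +41°: θ ← -104° +41° = -63°
rotate link 1 by +86°: θ ← -63° +86° = 23°
rotate link 1 by +70°: θ ← 23° +70° = 93°
rotate link 1 by -54°: θ ← 93° -54° = 39°
rotate link 1 by +46°: θ ← 39° +46° = 85°
h = r sin θ − e = 24.904867 − 20 = 4.904867
sin φ = h / L = 4.904867 / 153 = 0.03205796
φ = arcsin(0.03205796) = 1.837100°

1.8371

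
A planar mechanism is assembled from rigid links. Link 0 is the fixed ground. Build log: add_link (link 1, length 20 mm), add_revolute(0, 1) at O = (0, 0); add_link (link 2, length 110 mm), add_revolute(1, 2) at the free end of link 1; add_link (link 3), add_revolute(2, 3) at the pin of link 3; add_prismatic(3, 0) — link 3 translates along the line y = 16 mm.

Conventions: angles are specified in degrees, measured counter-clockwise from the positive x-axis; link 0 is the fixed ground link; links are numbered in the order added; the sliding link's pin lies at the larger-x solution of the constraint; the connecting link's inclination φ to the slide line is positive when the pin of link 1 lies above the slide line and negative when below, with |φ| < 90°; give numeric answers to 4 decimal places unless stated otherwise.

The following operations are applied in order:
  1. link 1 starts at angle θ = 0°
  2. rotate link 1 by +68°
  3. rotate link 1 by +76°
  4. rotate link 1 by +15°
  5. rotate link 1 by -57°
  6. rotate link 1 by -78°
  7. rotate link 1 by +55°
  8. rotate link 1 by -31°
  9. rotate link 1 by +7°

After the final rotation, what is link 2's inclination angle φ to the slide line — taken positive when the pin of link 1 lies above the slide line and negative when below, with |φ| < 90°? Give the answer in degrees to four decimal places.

geometry: r = 20 mm, L = 110 mm, e = 16 mm; θ starts at 0°
rotate link 1 by +68°: θ ← 0° +68° = 68°
rotate link 1 by +76°: θ ← 68° +76° = 144°
rotate link 1 by +15°: θ ← 144° +15° = 159°
rotate link 1 by -57°: θ ← 159° -57° = 102°
rotate link 1 by -78°: θ ← 102° -78° = 24°
rotate link 1 by +55°: θ ← 24° +55° = 79°
rotate link 1 by -31°: θ ← 79° -31° = 48°
rotate link 1 by +7°: θ ← 48° +7° = 55°
h = r sin θ − e = 16.383041 − 16 = 0.383041
sin φ = h / L = 0.383041 / 110 = 0.00348219
φ = arcsin(0.00348219) = 0.199515°

0.1995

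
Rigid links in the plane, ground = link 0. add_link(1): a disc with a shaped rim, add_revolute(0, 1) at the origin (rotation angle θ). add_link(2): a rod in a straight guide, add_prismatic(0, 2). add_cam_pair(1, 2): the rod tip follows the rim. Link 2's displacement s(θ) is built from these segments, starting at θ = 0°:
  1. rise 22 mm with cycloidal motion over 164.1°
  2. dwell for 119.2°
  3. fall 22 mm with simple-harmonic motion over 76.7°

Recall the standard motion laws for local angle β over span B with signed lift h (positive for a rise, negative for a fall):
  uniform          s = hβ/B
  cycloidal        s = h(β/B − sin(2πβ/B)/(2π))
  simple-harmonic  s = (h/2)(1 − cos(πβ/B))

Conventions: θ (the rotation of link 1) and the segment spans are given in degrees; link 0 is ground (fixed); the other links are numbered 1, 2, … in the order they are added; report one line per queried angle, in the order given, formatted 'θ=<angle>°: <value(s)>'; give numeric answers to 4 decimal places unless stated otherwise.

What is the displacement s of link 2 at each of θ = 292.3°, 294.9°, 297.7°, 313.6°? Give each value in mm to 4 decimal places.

segment 1 (0° to 164.1°, cycloidal, h = 22) is passed completely: s = 0.0000 + (22) = 22.0000
segment 2 (164.1° to 283.3°, dwell): s unchanged at 22.0000
θ = 292.3° falls in segment 3 (283.3° to 360°, simple-harmonic, h = -22): β = 292.3 − 283.3 = 9°, B = 76.7°; Δs = -22/2·(1 − cos(π·0.1173)) = -0.7390; s = 22.0000 − 0.7390 = 21.2610
θ = 294.9° falls in segment 3 (283.3° to 360°, simple-harmonic, h = -22): β = 294.9 − 283.3 = 11.6°, B = 76.7°; Δs = -22/2·(1 − cos(π·0.1512)) = -1.2184; s = 22.0000 − 1.2184 = 20.7816
θ = 297.7° falls in segment 3 (283.3° to 360°, simple-harmonic, h = -22): β = 297.7 − 283.3 = 14.4°, B = 76.7°; Δs = -22/2·(1 − cos(π·0.1877)) = -1.8585; s = 22.0000 − 1.8585 = 20.1415
θ = 313.6° falls in segment 3 (283.3° to 360°, simple-harmonic, h = -22): β = 313.6 − 283.3 = 30.3°, B = 76.7°; Δs = -22/2·(1 − cos(π·0.3950)) = -7.4384; s = 22.0000 − 7.4384 = 14.5616

θ=292.3°: 21.2610
θ=294.9°: 20.7816
θ=297.7°: 20.1415
θ=313.6°: 14.5616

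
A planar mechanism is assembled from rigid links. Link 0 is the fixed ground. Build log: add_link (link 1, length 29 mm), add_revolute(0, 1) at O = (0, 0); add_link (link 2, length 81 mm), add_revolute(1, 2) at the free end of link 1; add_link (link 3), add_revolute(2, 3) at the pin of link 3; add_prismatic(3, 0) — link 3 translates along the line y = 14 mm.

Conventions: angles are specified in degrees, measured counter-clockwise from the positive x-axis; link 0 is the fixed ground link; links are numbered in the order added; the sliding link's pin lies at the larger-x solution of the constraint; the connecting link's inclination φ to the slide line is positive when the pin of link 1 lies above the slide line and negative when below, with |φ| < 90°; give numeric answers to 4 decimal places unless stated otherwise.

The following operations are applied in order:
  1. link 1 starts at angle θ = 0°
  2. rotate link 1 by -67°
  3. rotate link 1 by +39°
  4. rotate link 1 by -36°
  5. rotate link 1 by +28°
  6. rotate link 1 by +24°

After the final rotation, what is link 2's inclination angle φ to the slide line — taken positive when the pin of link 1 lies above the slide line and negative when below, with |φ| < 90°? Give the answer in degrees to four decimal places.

geometry: r = 29 mm, L = 81 mm, e = 14 mm; θ starts at 0°
rotate link 1 by -67°: θ ← 0° -67° = -67°
rotate link 1 by +39°: θ ← -67° +39° = -28°
rotate link 1 by -36°: θ ← -28° -36° = -64°
rotate link 1 by +28°: θ ← -64° +28° = -36°
rotate link 1 by +24°: θ ← -36° +24° = -12°
h = r sin θ − e = -6.029439 − 14 = -20.029439
sin φ = h / L = -20.029439 / 81 = -0.24727703
φ = arcsin(-0.24727703) = -14.316439°

-14.3164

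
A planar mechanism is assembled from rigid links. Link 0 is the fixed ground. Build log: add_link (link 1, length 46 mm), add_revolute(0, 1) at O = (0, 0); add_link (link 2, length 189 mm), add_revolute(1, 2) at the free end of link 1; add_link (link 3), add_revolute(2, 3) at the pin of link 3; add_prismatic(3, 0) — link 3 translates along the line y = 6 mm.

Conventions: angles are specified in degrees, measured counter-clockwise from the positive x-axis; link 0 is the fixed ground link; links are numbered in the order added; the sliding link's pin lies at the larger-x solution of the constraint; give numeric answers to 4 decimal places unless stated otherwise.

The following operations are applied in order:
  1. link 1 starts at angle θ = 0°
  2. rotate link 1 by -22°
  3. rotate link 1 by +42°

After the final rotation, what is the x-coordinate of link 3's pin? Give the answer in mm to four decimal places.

geometry: r = 46 mm, L = 189 mm, e = 6 mm; θ starts at 0°
rotate link 1 by -22°: θ ← 0° -22° = -22°
rotate link 1 by +42°: θ ← -22° +42° = 20°
crank pin P = (r cos θ, r sin θ) = (43.225861, 15.732927)
h = r sin θ − e = 15.732927 − 6 = 9.732927
x = r cos θ + √(L² − h²) = 43.225861 + 188.749226 = 231.975086

231.9751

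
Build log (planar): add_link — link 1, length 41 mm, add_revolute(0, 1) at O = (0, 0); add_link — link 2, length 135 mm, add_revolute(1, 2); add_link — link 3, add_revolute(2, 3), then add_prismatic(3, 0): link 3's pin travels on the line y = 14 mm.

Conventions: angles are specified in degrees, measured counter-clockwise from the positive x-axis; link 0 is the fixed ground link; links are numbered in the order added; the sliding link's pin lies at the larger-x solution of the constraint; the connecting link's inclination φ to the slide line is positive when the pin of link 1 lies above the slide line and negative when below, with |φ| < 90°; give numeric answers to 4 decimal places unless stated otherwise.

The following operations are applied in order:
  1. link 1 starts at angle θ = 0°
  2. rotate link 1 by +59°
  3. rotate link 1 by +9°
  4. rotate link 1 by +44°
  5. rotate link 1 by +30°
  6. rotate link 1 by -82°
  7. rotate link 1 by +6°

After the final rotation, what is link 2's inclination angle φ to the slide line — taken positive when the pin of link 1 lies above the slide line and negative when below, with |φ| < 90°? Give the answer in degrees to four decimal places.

geometry: r = 41 mm, L = 135 mm, e = 14 mm; θ starts at 0°
rotate link 1 by +59°: θ ← 0° +59° = 59°
rotate link 1 by +9°: θ ← 59° +9° = 68°
rotate link 1 by +44°: θ ← 68° +44° = 112°
rotate link 1 by +30°: θ ← 112° +30° = 142°
rotate link 1 by -82°: θ ← 142° -82° = 60°
rotate link 1 by +6°: θ ← 60° +6° = 66°
h = r sin θ − e = 37.455364 − 14 = 23.455364
sin φ = h / L = 23.455364 / 135 = 0.17374344
φ = arcsin(0.17374344) = 10.005542°

10.0055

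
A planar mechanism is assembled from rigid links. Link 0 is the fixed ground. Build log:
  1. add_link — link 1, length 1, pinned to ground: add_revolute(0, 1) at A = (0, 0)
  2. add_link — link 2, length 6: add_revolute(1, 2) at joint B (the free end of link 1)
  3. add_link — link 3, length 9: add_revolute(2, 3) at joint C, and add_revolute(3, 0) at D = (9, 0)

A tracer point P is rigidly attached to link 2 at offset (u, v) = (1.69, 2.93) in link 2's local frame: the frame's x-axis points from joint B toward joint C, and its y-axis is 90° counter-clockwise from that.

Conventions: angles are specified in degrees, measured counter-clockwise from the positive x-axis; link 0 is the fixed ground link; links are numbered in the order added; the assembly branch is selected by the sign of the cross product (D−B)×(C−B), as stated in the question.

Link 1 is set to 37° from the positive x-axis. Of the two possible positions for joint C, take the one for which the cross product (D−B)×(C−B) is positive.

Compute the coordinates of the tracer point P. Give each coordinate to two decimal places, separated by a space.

A=(0,0), D=(9.00,0)
B = A + 1.00·(cos37°, sin37°) = (0.7986, 0.6018)
|BD| = 8.2234
circle(B,6.00) ∩ circle(D,9.00): a=1.3756, h=5.8402
  candidates: C₊=(2.5980,6.3257) cross=48.026; C₋=(1.7432,-5.3234) cross=-48.026
  branch + wants cross > 0 → take C=(2.5980,6.3257) (cross=48.026)
ex = (C−B)/|BC| = (0.2999,0.9540); ey = (-0.9540,0.2999)
P = B + 1.69·ex + 2.93·ey = (-1.4897,3.0927)

-1.49 3.09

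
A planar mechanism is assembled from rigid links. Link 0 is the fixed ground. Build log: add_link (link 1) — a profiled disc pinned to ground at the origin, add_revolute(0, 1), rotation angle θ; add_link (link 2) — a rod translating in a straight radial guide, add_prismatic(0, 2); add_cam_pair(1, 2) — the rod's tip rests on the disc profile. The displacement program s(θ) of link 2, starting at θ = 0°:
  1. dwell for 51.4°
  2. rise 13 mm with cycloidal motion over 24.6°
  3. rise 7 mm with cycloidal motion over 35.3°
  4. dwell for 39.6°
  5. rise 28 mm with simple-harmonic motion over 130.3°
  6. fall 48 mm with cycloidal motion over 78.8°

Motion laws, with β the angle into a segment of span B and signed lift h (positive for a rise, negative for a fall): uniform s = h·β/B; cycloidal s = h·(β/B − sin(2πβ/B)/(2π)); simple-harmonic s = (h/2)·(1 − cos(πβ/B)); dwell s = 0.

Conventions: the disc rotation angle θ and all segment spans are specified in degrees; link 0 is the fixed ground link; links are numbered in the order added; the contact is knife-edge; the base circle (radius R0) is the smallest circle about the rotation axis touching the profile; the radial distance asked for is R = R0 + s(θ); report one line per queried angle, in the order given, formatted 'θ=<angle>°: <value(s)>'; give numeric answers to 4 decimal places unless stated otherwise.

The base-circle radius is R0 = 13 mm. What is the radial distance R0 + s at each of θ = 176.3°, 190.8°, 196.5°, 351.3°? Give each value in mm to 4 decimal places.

seg 1 [0°–51.4°] dwell: s stays 0.0000
seg 2 [51.4°–76°] cycloidal, h=13: full span → s += 13 → s = 13.0000
seg 3 [76°–111.3°] cycloidal, h=7: full span → s += 7 → s = 20.0000
seg 4 [111.3°–150.9°] dwell: s stays 20.0000
seg 5 [150.9°–281.2°] simple-harmonic, h=28: θ=176.3° here. β=25.4, B=130.3. 28/2·(1 − cos(π·0.1949)) = 2.5443 → s = 22.5443
seg 5 [150.9°–281.2°] simple-harmonic, h=28: θ=190.8° here. β=39.9, B=130.3. 28/2·(1 − cos(π·0.3062)) = 5.9938 → s = 25.9938
seg 5 [150.9°–281.2°] simple-harmonic, h=28: θ=196.5° here. β=45.6, B=130.3. 28/2·(1 − cos(π·0.3500)) = 7.6426 → s = 27.6426
seg 5 [150.9°–281.2°] simple-harmonic, h=28: full span → s += 28 → s = 48.0000
seg 6 [281.2°–360°] cycloidal, h=-48: θ=351.3° here. β=70.1, B=78.8. -48·(0.8896 − sin(2π·0.8896)/(2π)) = -47.5851 → s = 0.4149
θ=176.3°: R = R0 + s = 13 + 22.5443 = 35.5443
θ=190.8°: R = R0 + s = 13 + 25.9938 = 38.9938
θ=196.5°: R = R0 + s = 13 + 27.6426 = 40.6426
θ=351.3°: R = R0 + s = 13 + 0.4149 = 13.4149

θ=176.3°: 35.5443
θ=190.8°: 38.9938
θ=196.5°: 40.6426
θ=351.3°: 13.4149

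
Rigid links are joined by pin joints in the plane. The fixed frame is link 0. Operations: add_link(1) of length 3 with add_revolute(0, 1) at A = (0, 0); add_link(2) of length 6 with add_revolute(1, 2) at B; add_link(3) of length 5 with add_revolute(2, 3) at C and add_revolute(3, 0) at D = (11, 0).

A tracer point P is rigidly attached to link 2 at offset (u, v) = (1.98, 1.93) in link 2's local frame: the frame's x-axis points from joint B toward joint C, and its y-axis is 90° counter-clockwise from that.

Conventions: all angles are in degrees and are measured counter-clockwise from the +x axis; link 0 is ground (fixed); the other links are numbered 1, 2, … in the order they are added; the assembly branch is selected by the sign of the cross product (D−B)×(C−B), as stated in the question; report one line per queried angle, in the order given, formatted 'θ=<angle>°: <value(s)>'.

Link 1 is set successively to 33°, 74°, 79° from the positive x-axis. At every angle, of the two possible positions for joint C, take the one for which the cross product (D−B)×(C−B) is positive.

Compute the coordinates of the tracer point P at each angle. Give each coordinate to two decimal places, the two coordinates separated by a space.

A=(0,0), D=(11.00,0)
θ=33°: B = A + 3.00·(cos33°, sin33°) = (2.5160, 1.6339)
θ=33°: |BD| = 8.6399
θ=33°: circle(B,6.00) ∩ circle(D,5.00): a=4.9565, h=3.3812
θ=33°:   candidates: C₊=(8.0225,4.0168) cross=29.214; C₋=(6.7437,-2.6237) cross=-29.214
θ=33°:   branch + wants cross > 0 → take C=(8.0225,4.0168) (cross=29.214)
θ=33°: ex = (C−B)/|BC| = (0.9178,0.3971); ey = (-0.3971,0.9178)
θ=33°: P = B + 1.98·ex + 1.93·ey = (3.5667,4.1915)
θ=74°: B = A + 3.00·(cos74°, sin74°) = (0.8269, 2.8838)
θ=74°: |BD| = 10.5739
θ=74°: circle(B,6.00) ∩ circle(D,5.00): a=5.8071, h=1.5091
θ=74°:   candidates: C₊=(6.8255,2.7520) cross=15.957; C₋=(6.0023,-0.1519) cross=-15.957
θ=74°:   branch + wants cross > 0 → take C=(6.8255,2.7520) (cross=15.957)
θ=74°: ex = (C−B)/|BC| = (0.9998,-0.0220); ey = (0.0220,0.9998)
θ=74°: P = B + 1.98·ex + 1.93·ey = (2.8488,4.7698)
θ=79°: B = A + 3.00·(cos79°, sin79°) = (0.5724, 2.9449)
θ=79°: |BD| = 10.8354
θ=79°: circle(B,6.00) ∩ circle(D,5.00): a=5.9253, h=0.9438
θ=79°:   candidates: C₊=(6.5312,2.2427) cross=10.226; C₋=(6.0182,0.4262) cross=-10.226
θ=79°:   branch + wants cross > 0 → take C=(6.5312,2.2427) (cross=10.226)
θ=79°: ex = (C−B)/|BC| = (0.9931,-0.1170); ey = (0.1170,0.9931)
θ=79°: P = B + 1.98·ex + 1.93·ey = (2.7647,4.6299)

θ=33°: 3.57 4.19
θ=74°: 2.85 4.77
θ=79°: 2.76 4.63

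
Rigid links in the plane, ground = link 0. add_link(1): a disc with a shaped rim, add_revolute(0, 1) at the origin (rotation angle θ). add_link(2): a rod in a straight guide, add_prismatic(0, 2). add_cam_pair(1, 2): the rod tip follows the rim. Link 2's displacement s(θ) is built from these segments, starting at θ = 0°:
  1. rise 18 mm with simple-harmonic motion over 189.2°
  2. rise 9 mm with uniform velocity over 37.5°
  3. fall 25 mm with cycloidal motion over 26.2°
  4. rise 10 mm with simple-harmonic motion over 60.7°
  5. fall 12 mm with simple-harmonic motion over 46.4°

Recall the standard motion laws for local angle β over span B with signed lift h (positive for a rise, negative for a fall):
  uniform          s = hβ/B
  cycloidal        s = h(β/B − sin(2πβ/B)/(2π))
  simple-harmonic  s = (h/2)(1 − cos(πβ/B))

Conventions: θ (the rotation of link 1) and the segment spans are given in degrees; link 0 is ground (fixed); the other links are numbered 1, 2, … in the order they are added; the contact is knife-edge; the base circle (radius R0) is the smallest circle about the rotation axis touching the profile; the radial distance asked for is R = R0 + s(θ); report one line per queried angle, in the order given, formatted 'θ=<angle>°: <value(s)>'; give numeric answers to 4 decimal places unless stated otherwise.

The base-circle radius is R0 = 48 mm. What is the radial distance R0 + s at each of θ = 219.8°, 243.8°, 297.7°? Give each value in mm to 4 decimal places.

segment 1 (0° to 189.2°, simple-harmonic, h = 18) is passed completely: s = 0.0000 + (18) = 18.0000
θ = 219.8° falls in segment 2 (189.2° to 226.7°, uniform, h = 9): β = 219.8 − 189.2 = 30.6°, B = 37.5°; Δs = 9·30.6/37.5 = 7.3440; s = 18.0000 + 7.3440 = 25.3440
segment 2 (189.2° to 226.7°, uniform, h = 9) is passed completely: s = 18.0000 + (9) = 27.0000
θ = 243.8° falls in segment 3 (226.7° to 252.9°, cycloidal, h = -25): β = 243.8 − 226.7 = 17.1°, B = 26.2°; Δs = -25·(0.6527 − sin(2π·0.6527)/(2π)) = -19.5746; s = 27.0000 − 19.5746 = 7.4254
segment 3 (226.7° to 252.9°, cycloidal, h = -25) is passed completely: s = 27.0000 + (-25) = 2.0000
θ = 297.7° falls in segment 4 (252.9° to 313.6°, simple-harmonic, h = 10): β = 297.7 − 252.9 = 44.8°, B = 60.7°; Δs = 10/2·(1 − cos(π·0.7381)) = 8.4004; s = 2.0000 + 8.4004 = 10.4004
θ=219.8°: R = R0 + s = 48 + 25.3440 = 73.3440
θ=243.8°: R = R0 + s = 48 + 7.4254 = 55.4254
θ=297.7°: R = R0 + s = 48 + 10.4004 = 58.4004

θ=219.8°: 73.3440
θ=243.8°: 55.4254
θ=297.7°: 58.4004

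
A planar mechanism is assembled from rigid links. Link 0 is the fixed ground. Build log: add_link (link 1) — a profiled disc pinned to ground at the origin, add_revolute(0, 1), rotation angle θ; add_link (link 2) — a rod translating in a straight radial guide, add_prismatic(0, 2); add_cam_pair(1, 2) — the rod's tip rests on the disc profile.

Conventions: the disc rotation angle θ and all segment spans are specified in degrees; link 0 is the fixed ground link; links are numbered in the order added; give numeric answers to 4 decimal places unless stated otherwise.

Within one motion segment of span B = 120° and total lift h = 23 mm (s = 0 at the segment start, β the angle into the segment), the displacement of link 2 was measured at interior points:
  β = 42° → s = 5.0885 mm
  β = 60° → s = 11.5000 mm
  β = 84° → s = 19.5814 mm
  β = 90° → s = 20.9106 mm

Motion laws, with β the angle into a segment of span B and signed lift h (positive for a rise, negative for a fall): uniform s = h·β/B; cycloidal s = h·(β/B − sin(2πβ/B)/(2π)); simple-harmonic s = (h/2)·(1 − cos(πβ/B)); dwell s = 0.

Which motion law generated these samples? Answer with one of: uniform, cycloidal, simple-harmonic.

candidates at β/B = r: uniform s = h·r (linear in β); cycloidal s = h·(r − sin(2πr)/(2π)); simple-harmonic s = (h/2)(1 − cos(πr))
β=42°: printed 5.0885 | uniform 8.0500, cycloidal 5.0885, simple-harmonic 6.2791
β=60°: printed 11.5000 | uniform 11.5000, cycloidal 11.5000, simple-harmonic 11.5000
β=84°: printed 19.5814 | uniform 16.1000, cycloidal 19.5814, simple-harmonic 18.2595
β=90°: printed 20.9106 | uniform 17.2500, cycloidal 20.9106, simple-harmonic 19.6317
only one law matches every sample → cycloidal

cycloidal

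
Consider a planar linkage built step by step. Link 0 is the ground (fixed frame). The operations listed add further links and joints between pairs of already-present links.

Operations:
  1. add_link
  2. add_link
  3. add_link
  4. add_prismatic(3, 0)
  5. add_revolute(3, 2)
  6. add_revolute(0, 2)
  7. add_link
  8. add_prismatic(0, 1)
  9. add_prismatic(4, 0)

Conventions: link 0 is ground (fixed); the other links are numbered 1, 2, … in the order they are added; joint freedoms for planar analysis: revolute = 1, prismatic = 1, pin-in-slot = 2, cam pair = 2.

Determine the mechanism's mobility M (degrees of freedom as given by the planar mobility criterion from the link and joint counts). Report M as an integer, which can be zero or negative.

L=1 J1=0 J2=0
add link → L=2 J1=0 J2=0
add link → L=3 J1=0 J2=0
add link → L=4 J1=0 J2=0
P@3,0 dof=1 J1 → L=4 J1=1 J2=0
R@3,2 dof=1 J1 → L=4 J1=2 J2=0
R@0,2 dof=1 J1 → L=4 J1=3 J2=0
add link → L=5 J1=3 J2=0
P@0,1 dof=1 J1 → L=5 J1=4 J2=0
P@4,0 dof=1 J1 → L=5 J1=5 J2=0
M=3(L−1)−2J1−J2=3·4−2·5−0=2

M = 2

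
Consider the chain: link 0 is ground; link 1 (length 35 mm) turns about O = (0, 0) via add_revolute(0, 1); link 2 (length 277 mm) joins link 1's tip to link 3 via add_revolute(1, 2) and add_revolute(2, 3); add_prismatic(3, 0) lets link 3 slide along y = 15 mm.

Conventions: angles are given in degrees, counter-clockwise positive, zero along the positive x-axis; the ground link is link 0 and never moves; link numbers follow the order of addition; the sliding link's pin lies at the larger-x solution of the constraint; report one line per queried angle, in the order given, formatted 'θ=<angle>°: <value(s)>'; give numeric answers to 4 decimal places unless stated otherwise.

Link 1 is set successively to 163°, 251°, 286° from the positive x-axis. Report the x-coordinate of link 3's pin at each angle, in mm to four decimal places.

geometry: r = 35 mm, L = 277 mm, e = 15 mm
θ=163°: crank pin P = (r cos θ, r sin θ) = (-33.470666, 10.233010)
θ=163°: h = r sin θ − e = 10.233010 − 15 = -4.766990
θ=163°: x = r cos θ + √(L² − h²) = -33.470666 + 276.958979 = 243.488312
θ=251°: crank pin P = (r cos θ, r sin θ) = (-11.394885, -33.093150)
θ=251°: h = r sin θ − e = -33.093150 − 15 = -48.093150
θ=251°: x = r cos θ + √(L² − h²) = -11.394885 + 272.793051 = 261.398166
θ=286°: crank pin P = (r cos θ, r sin θ) = (9.647307, -33.644159)
θ=286°: h = r sin θ − e = -33.644159 − 15 = -48.644159
θ=286°: x = r cos θ + √(L² − h²) = 9.647307 + 272.695335 = 282.342643

θ=163°: 243.4883
θ=251°: 261.3982
θ=286°: 282.3426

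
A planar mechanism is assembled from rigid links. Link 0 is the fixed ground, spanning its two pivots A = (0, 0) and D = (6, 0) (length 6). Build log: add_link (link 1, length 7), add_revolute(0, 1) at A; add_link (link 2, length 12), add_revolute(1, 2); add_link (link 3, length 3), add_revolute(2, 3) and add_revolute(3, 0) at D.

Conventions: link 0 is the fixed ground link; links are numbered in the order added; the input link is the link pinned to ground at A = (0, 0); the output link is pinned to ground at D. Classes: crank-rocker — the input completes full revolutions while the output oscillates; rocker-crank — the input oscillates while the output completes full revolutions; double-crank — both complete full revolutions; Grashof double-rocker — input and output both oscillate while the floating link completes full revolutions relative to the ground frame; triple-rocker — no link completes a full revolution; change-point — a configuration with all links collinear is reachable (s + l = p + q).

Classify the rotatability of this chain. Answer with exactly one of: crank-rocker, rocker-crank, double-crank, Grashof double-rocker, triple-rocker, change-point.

lengths: ground=6, input=7, coupler=12, output=3
sorted: s=3 (shortest), l=12 (longest), p+q=13
s + l = 15 vs p + q = 13
s + l > p + q → non-Grashof → no link fully rotates → triple-rocker

triple-rocker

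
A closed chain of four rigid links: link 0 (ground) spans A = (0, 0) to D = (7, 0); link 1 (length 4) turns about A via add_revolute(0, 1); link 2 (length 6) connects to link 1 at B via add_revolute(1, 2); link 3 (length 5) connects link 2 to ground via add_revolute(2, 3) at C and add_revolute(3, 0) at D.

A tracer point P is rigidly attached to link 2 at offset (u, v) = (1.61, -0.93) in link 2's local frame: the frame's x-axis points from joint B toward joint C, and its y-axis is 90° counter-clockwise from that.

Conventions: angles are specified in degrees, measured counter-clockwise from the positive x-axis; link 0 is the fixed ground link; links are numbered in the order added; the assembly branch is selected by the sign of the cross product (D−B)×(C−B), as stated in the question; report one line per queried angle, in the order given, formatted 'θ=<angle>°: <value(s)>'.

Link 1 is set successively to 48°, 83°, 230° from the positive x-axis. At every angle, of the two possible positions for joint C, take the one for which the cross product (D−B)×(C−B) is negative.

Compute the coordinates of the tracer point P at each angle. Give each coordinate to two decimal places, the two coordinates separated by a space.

A=(0,0), D=(7.00,0)
θ=48°: B = A + 4.00·(cos48°, sin48°) = (2.6765, 2.9726)
θ=48°: |BD| = 5.2468
θ=48°: circle(B,6.00) ∩ circle(D,5.00): a=3.6717, h=4.7454
θ=48°:   candidates: C₊=(8.3906,4.8027) cross=24.898; C₋=(3.0135,-3.0179) cross=-24.898
θ=48°:   branch - wants cross < 0 → take C=(3.0135,-3.0179) (cross=-24.898)
θ=48°: ex = (C−B)/|BC| = (0.0562,-0.9984); ey = (0.9984,0.0562)
θ=48°: P = B + 1.61·ex + -0.93·ey = (1.8384,1.3129)
θ=83°: B = A + 4.00·(cos83°, sin83°) = (0.4875, 3.9702)
θ=83°: |BD| = 7.6273
θ=83°: circle(B,6.00) ∩ circle(D,5.00): a=4.5347, h=3.9289
θ=83°:   candidates: C₊=(6.4045,4.9644) cross=29.967; C₋=(2.3144,-1.7449) cross=-29.967
θ=83°:   branch - wants cross < 0 → take C=(2.3144,-1.7449) (cross=-29.967)
θ=83°: ex = (C−B)/|BC| = (0.3045,-0.9525); ey = (0.9525,0.3045)
θ=83°: P = B + 1.61·ex + -0.93·ey = (0.0918,2.1535)
θ=230°: B = A + 4.00·(cos230°, sin230°) = (-2.5712, -3.0642)
θ=230°: |BD| = 10.0497
θ=230°: circle(B,6.00) ∩ circle(D,5.00): a=5.5721, h=2.2252
θ=230°:   candidates: C₊=(2.0572,0.7540) cross=22.362; C₋=(3.4141,-3.4845) cross=-22.362
θ=230°:   branch - wants cross < 0 → take C=(3.4141,-3.4845) (cross=-22.362)
θ=230°: ex = (C−B)/|BC| = (0.9975,-0.0700); ey = (0.0700,0.9975)
θ=230°: P = B + 1.61·ex + -0.93·ey = (-1.0302,-4.1047)

θ=48°: 1.84 1.31
θ=83°: 0.09 2.15
θ=230°: -1.03 -4.10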